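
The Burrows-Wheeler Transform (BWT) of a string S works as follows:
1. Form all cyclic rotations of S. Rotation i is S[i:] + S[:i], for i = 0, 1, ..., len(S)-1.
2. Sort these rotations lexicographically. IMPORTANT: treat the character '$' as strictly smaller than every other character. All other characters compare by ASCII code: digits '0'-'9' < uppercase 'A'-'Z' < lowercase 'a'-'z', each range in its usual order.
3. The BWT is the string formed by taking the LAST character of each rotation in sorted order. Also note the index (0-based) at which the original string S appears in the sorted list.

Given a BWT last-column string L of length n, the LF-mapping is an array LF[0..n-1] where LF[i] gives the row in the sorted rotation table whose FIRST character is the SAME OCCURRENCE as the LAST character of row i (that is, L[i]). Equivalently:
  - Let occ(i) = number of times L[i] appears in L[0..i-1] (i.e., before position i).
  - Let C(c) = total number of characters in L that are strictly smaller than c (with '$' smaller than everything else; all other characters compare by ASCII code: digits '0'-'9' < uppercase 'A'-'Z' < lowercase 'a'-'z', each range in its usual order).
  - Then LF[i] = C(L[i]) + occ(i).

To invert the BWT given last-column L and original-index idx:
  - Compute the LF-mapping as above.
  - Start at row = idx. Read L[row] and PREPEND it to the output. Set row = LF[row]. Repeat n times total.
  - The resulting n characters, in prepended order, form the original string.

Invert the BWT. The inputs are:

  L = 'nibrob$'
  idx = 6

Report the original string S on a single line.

Answer: ribbon$

Derivation:
LF mapping: 4 3 1 6 5 2 0
Walk LF starting at row 6, prepending L[row]:
  step 1: row=6, L[6]='$', prepend. Next row=LF[6]=0
  step 2: row=0, L[0]='n', prepend. Next row=LF[0]=4
  step 3: row=4, L[4]='o', prepend. Next row=LF[4]=5
  step 4: row=5, L[5]='b', prepend. Next row=LF[5]=2
  step 5: row=2, L[2]='b', prepend. Next row=LF[2]=1
  step 6: row=1, L[1]='i', prepend. Next row=LF[1]=3
  step 7: row=3, L[3]='r', prepend. Next row=LF[3]=6
Reversed output: ribbon$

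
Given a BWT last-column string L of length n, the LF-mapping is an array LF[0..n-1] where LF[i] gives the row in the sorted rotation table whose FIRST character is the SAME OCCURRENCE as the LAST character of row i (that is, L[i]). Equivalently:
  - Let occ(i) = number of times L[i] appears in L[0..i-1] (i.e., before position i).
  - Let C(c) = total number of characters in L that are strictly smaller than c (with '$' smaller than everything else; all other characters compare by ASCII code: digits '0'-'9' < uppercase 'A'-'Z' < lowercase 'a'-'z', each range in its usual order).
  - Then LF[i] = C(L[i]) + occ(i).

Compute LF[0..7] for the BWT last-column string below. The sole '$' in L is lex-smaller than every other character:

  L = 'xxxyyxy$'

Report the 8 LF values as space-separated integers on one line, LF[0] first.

Answer: 1 2 3 5 6 4 7 0

Derivation:
Char counts: '$':1, 'x':4, 'y':3
C (first-col start): C('$')=0, C('x')=1, C('y')=5
L[0]='x': occ=0, LF[0]=C('x')+0=1+0=1
L[1]='x': occ=1, LF[1]=C('x')+1=1+1=2
L[2]='x': occ=2, LF[2]=C('x')+2=1+2=3
L[3]='y': occ=0, LF[3]=C('y')+0=5+0=5
L[4]='y': occ=1, LF[4]=C('y')+1=5+1=6
L[5]='x': occ=3, LF[5]=C('x')+3=1+3=4
L[6]='y': occ=2, LF[6]=C('y')+2=5+2=7
L[7]='$': occ=0, LF[7]=C('$')+0=0+0=0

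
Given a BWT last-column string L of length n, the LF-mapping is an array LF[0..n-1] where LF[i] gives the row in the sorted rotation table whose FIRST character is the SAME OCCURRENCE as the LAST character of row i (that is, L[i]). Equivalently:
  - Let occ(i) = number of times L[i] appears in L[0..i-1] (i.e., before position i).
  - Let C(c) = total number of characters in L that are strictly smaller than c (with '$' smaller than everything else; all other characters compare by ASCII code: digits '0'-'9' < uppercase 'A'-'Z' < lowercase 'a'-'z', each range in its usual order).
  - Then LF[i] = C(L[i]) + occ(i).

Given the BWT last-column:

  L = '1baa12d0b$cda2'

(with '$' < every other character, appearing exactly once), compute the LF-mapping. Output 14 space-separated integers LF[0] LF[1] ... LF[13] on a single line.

Answer: 2 9 6 7 3 4 12 1 10 0 11 13 8 5

Derivation:
Char counts: '$':1, '0':1, '1':2, '2':2, 'a':3, 'b':2, 'c':1, 'd':2
C (first-col start): C('$')=0, C('0')=1, C('1')=2, C('2')=4, C('a')=6, C('b')=9, C('c')=11, C('d')=12
L[0]='1': occ=0, LF[0]=C('1')+0=2+0=2
L[1]='b': occ=0, LF[1]=C('b')+0=9+0=9
L[2]='a': occ=0, LF[2]=C('a')+0=6+0=6
L[3]='a': occ=1, LF[3]=C('a')+1=6+1=7
L[4]='1': occ=1, LF[4]=C('1')+1=2+1=3
L[5]='2': occ=0, LF[5]=C('2')+0=4+0=4
L[6]='d': occ=0, LF[6]=C('d')+0=12+0=12
L[7]='0': occ=0, LF[7]=C('0')+0=1+0=1
L[8]='b': occ=1, LF[8]=C('b')+1=9+1=10
L[9]='$': occ=0, LF[9]=C('$')+0=0+0=0
L[10]='c': occ=0, LF[10]=C('c')+0=11+0=11
L[11]='d': occ=1, LF[11]=C('d')+1=12+1=13
L[12]='a': occ=2, LF[12]=C('a')+2=6+2=8
L[13]='2': occ=1, LF[13]=C('2')+1=4+1=5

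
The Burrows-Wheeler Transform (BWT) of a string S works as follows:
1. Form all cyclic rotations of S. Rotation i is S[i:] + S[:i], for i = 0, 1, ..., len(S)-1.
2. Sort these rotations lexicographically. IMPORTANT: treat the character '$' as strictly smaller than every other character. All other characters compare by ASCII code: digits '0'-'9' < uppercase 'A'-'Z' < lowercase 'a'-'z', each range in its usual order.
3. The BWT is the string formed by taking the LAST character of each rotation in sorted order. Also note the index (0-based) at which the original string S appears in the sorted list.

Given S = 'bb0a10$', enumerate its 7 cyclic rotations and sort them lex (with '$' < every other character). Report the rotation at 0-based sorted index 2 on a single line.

All 7 rotations (rotation i = S[i:]+S[:i]):
  rot[0] = bb0a10$
  rot[1] = b0a10$b
  rot[2] = 0a10$bb
  rot[3] = a10$bb0
  rot[4] = 10$bb0a
  rot[5] = 0$bb0a1
  rot[6] = $bb0a10
Sorted (with $ < everything):
  sorted[0] = $bb0a10
  sorted[1] = 0$bb0a1
  sorted[2] = 0a10$bb
  sorted[3] = 10$bb0a
  sorted[4] = a10$bb0
  sorted[5] = b0a10$b
  sorted[6] = bb0a10$
sorted[2] = 0a10$bb

Answer: 0a10$bb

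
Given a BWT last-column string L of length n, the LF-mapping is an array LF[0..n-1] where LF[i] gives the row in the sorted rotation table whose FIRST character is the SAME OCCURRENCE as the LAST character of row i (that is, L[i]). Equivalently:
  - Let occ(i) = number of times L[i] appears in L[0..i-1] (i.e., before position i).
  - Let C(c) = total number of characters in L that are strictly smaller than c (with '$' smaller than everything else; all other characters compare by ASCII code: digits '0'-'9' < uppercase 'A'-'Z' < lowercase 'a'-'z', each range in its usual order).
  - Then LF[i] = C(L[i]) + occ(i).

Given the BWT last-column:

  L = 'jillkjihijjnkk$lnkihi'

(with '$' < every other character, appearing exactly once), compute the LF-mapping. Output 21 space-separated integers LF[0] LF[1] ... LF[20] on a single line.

Char counts: '$':1, 'h':2, 'i':5, 'j':4, 'k':4, 'l':3, 'n':2
C (first-col start): C('$')=0, C('h')=1, C('i')=3, C('j')=8, C('k')=12, C('l')=16, C('n')=19
L[0]='j': occ=0, LF[0]=C('j')+0=8+0=8
L[1]='i': occ=0, LF[1]=C('i')+0=3+0=3
L[2]='l': occ=0, LF[2]=C('l')+0=16+0=16
L[3]='l': occ=1, LF[3]=C('l')+1=16+1=17
L[4]='k': occ=0, LF[4]=C('k')+0=12+0=12
L[5]='j': occ=1, LF[5]=C('j')+1=8+1=9
L[6]='i': occ=1, LF[6]=C('i')+1=3+1=4
L[7]='h': occ=0, LF[7]=C('h')+0=1+0=1
L[8]='i': occ=2, LF[8]=C('i')+2=3+2=5
L[9]='j': occ=2, LF[9]=C('j')+2=8+2=10
L[10]='j': occ=3, LF[10]=C('j')+3=8+3=11
L[11]='n': occ=0, LF[11]=C('n')+0=19+0=19
L[12]='k': occ=1, LF[12]=C('k')+1=12+1=13
L[13]='k': occ=2, LF[13]=C('k')+2=12+2=14
L[14]='$': occ=0, LF[14]=C('$')+0=0+0=0
L[15]='l': occ=2, LF[15]=C('l')+2=16+2=18
L[16]='n': occ=1, LF[16]=C('n')+1=19+1=20
L[17]='k': occ=3, LF[17]=C('k')+3=12+3=15
L[18]='i': occ=3, LF[18]=C('i')+3=3+3=6
L[19]='h': occ=1, LF[19]=C('h')+1=1+1=2
L[20]='i': occ=4, LF[20]=C('i')+4=3+4=7

Answer: 8 3 16 17 12 9 4 1 5 10 11 19 13 14 0 18 20 15 6 2 7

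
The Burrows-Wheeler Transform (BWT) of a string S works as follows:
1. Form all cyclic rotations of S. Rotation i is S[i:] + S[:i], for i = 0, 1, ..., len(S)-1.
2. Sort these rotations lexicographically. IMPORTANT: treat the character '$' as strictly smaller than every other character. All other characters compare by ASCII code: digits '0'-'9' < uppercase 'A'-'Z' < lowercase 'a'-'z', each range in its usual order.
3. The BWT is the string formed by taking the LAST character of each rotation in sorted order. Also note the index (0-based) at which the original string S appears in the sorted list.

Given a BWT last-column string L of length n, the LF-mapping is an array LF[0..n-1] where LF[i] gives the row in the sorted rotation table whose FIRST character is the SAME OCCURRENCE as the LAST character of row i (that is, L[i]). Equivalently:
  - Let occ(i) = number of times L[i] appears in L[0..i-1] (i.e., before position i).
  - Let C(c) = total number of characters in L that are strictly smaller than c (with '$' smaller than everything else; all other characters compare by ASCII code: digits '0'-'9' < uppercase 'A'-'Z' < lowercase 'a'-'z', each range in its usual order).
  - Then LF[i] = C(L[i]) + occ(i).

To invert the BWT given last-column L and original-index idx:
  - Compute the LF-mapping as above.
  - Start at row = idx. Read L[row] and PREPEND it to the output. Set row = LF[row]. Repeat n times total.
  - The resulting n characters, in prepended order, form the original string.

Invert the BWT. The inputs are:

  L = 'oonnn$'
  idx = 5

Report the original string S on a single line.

Answer: onnno$

Derivation:
LF mapping: 4 5 1 2 3 0
Walk LF starting at row 5, prepending L[row]:
  step 1: row=5, L[5]='$', prepend. Next row=LF[5]=0
  step 2: row=0, L[0]='o', prepend. Next row=LF[0]=4
  step 3: row=4, L[4]='n', prepend. Next row=LF[4]=3
  step 4: row=3, L[3]='n', prepend. Next row=LF[3]=2
  step 5: row=2, L[2]='n', prepend. Next row=LF[2]=1
  step 6: row=1, L[1]='o', prepend. Next row=LF[1]=5
Reversed output: onnno$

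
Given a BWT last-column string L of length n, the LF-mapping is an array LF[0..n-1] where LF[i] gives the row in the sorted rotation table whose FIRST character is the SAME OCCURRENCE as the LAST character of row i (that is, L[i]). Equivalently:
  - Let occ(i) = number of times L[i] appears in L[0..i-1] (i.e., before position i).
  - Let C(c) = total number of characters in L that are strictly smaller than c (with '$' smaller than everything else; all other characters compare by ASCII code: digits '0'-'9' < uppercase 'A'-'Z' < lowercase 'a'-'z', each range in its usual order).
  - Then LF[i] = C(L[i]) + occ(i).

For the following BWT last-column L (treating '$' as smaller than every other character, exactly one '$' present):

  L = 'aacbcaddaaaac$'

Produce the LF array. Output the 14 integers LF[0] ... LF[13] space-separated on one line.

Char counts: '$':1, 'a':7, 'b':1, 'c':3, 'd':2
C (first-col start): C('$')=0, C('a')=1, C('b')=8, C('c')=9, C('d')=12
L[0]='a': occ=0, LF[0]=C('a')+0=1+0=1
L[1]='a': occ=1, LF[1]=C('a')+1=1+1=2
L[2]='c': occ=0, LF[2]=C('c')+0=9+0=9
L[3]='b': occ=0, LF[3]=C('b')+0=8+0=8
L[4]='c': occ=1, LF[4]=C('c')+1=9+1=10
L[5]='a': occ=2, LF[5]=C('a')+2=1+2=3
L[6]='d': occ=0, LF[6]=C('d')+0=12+0=12
L[7]='d': occ=1, LF[7]=C('d')+1=12+1=13
L[8]='a': occ=3, LF[8]=C('a')+3=1+3=4
L[9]='a': occ=4, LF[9]=C('a')+4=1+4=5
L[10]='a': occ=5, LF[10]=C('a')+5=1+5=6
L[11]='a': occ=6, LF[11]=C('a')+6=1+6=7
L[12]='c': occ=2, LF[12]=C('c')+2=9+2=11
L[13]='$': occ=0, LF[13]=C('$')+0=0+0=0

Answer: 1 2 9 8 10 3 12 13 4 5 6 7 11 0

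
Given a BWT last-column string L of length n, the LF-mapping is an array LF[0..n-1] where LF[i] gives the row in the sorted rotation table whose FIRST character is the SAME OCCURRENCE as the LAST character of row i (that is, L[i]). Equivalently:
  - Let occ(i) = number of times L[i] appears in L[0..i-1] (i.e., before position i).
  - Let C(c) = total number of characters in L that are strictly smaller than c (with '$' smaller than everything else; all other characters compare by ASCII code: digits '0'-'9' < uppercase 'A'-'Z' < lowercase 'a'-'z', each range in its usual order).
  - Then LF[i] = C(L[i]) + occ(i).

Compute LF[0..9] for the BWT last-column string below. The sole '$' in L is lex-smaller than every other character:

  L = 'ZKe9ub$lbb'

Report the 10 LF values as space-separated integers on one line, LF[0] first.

Char counts: '$':1, '9':1, 'K':1, 'Z':1, 'b':3, 'e':1, 'l':1, 'u':1
C (first-col start): C('$')=0, C('9')=1, C('K')=2, C('Z')=3, C('b')=4, C('e')=7, C('l')=8, C('u')=9
L[0]='Z': occ=0, LF[0]=C('Z')+0=3+0=3
L[1]='K': occ=0, LF[1]=C('K')+0=2+0=2
L[2]='e': occ=0, LF[2]=C('e')+0=7+0=7
L[3]='9': occ=0, LF[3]=C('9')+0=1+0=1
L[4]='u': occ=0, LF[4]=C('u')+0=9+0=9
L[5]='b': occ=0, LF[5]=C('b')+0=4+0=4
L[6]='$': occ=0, LF[6]=C('$')+0=0+0=0
L[7]='l': occ=0, LF[7]=C('l')+0=8+0=8
L[8]='b': occ=1, LF[8]=C('b')+1=4+1=5
L[9]='b': occ=2, LF[9]=C('b')+2=4+2=6

Answer: 3 2 7 1 9 4 0 8 5 6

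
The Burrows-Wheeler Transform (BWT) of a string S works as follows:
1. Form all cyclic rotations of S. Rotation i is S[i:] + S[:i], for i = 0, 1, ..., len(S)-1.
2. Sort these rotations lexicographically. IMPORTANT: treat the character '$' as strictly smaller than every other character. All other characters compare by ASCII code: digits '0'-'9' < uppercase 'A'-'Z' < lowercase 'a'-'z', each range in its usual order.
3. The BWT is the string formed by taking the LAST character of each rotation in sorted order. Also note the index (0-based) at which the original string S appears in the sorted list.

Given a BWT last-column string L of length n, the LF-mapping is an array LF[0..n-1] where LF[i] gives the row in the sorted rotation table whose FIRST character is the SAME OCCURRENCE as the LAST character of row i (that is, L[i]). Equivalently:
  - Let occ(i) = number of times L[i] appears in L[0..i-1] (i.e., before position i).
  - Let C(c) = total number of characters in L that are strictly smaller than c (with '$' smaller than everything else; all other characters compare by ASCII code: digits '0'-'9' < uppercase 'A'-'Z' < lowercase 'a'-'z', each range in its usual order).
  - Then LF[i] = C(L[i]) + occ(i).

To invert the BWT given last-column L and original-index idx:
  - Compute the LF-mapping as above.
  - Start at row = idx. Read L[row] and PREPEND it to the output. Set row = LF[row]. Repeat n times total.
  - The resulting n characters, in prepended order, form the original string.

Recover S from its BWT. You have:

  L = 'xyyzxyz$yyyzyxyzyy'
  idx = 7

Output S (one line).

Answer: yyyyyzyzxyzzyyxyx$

Derivation:
LF mapping: 1 4 5 14 2 6 15 0 7 8 9 16 10 3 11 17 12 13
Walk LF starting at row 7, prepending L[row]:
  step 1: row=7, L[7]='$', prepend. Next row=LF[7]=0
  step 2: row=0, L[0]='x', prepend. Next row=LF[0]=1
  step 3: row=1, L[1]='y', prepend. Next row=LF[1]=4
  step 4: row=4, L[4]='x', prepend. Next row=LF[4]=2
  step 5: row=2, L[2]='y', prepend. Next row=LF[2]=5
  step 6: row=5, L[5]='y', prepend. Next row=LF[5]=6
  step 7: row=6, L[6]='z', prepend. Next row=LF[6]=15
  step 8: row=15, L[15]='z', prepend. Next row=LF[15]=17
  step 9: row=17, L[17]='y', prepend. Next row=LF[17]=13
  step 10: row=13, L[13]='x', prepend. Next row=LF[13]=3
  step 11: row=3, L[3]='z', prepend. Next row=LF[3]=14
  step 12: row=14, L[14]='y', prepend. Next row=LF[14]=11
  step 13: row=11, L[11]='z', prepend. Next row=LF[11]=16
  step 14: row=16, L[16]='y', prepend. Next row=LF[16]=12
  step 15: row=12, L[12]='y', prepend. Next row=LF[12]=10
  step 16: row=10, L[10]='y', prepend. Next row=LF[10]=9
  step 17: row=9, L[9]='y', prepend. Next row=LF[9]=8
  step 18: row=8, L[8]='y', prepend. Next row=LF[8]=7
Reversed output: yyyyyzyzxyzzyyxyx$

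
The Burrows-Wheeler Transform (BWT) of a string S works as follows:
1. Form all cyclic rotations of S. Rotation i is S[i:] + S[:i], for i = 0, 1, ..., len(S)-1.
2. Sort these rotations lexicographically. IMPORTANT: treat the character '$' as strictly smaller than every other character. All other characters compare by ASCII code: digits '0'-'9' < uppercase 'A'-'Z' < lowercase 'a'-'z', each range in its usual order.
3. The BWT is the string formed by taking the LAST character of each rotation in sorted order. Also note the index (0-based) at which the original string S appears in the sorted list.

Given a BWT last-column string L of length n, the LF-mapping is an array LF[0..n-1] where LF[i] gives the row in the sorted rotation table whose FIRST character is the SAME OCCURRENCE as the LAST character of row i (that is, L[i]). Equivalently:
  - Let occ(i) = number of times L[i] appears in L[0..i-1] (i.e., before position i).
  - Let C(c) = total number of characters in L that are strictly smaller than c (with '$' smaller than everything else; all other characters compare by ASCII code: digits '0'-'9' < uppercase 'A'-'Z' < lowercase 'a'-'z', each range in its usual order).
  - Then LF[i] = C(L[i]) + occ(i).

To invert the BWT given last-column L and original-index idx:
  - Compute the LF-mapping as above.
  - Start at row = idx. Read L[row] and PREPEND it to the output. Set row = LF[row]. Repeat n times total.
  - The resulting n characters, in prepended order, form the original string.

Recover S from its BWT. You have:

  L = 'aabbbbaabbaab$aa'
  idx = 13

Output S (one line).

Answer: babbabaabaabbaa$

Derivation:
LF mapping: 1 2 9 10 11 12 3 4 13 14 5 6 15 0 7 8
Walk LF starting at row 13, prepending L[row]:
  step 1: row=13, L[13]='$', prepend. Next row=LF[13]=0
  step 2: row=0, L[0]='a', prepend. Next row=LF[0]=1
  step 3: row=1, L[1]='a', prepend. Next row=LF[1]=2
  step 4: row=2, L[2]='b', prepend. Next row=LF[2]=9
  step 5: row=9, L[9]='b', prepend. Next row=LF[9]=14
  step 6: row=14, L[14]='a', prepend. Next row=LF[14]=7
  step 7: row=7, L[7]='a', prepend. Next row=LF[7]=4
  step 8: row=4, L[4]='b', prepend. Next row=LF[4]=11
  step 9: row=11, L[11]='a', prepend. Next row=LF[11]=6
  step 10: row=6, L[6]='a', prepend. Next row=LF[6]=3
  step 11: row=3, L[3]='b', prepend. Next row=LF[3]=10
  step 12: row=10, L[10]='a', prepend. Next row=LF[10]=5
  step 13: row=5, L[5]='b', prepend. Next row=LF[5]=12
  step 14: row=12, L[12]='b', prepend. Next row=LF[12]=15
  step 15: row=15, L[15]='a', prepend. Next row=LF[15]=8
  step 16: row=8, L[8]='b', prepend. Next row=LF[8]=13
Reversed output: babbabaabaabbaa$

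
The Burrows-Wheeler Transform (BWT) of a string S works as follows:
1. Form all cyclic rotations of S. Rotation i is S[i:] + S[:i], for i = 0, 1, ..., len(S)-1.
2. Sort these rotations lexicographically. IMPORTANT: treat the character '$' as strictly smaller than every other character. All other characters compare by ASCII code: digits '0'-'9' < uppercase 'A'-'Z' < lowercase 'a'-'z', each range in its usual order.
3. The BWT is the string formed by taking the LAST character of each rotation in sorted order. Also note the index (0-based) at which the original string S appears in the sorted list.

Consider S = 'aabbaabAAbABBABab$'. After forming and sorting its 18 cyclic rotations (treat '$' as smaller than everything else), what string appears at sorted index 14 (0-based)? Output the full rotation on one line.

All 18 rotations (rotation i = S[i:]+S[:i]):
  rot[0] = aabbaabAAbABBABab$
  rot[1] = abbaabAAbABBABab$a
  rot[2] = bbaabAAbABBABab$aa
  rot[3] = baabAAbABBABab$aab
  rot[4] = aabAAbABBABab$aabb
  rot[5] = abAAbABBABab$aabba
  rot[6] = bAAbABBABab$aabbaa
  rot[7] = AAbABBABab$aabbaab
  rot[8] = AbABBABab$aabbaabA
  rot[9] = bABBABab$aabbaabAA
  rot[10] = ABBABab$aabbaabAAb
  rot[11] = BBABab$aabbaabAAbA
  rot[12] = BABab$aabbaabAAbAB
  rot[13] = ABab$aabbaabAAbABB
  rot[14] = Bab$aabbaabAAbABBA
  rot[15] = ab$aabbaabAAbABBAB
  rot[16] = b$aabbaabAAbABBABa
  rot[17] = $aabbaabAAbABBABab
Sorted (with $ < everything):
  sorted[0] = $aabbaabAAbABBABab
  sorted[1] = AAbABBABab$aabbaab
  sorted[2] = ABBABab$aabbaabAAb
  sorted[3] = ABab$aabbaabAAbABB
  sorted[4] = AbABBABab$aabbaabA
  sorted[5] = BABab$aabbaabAAbAB
  sorted[6] = BBABab$aabbaabAAbA
  sorted[7] = Bab$aabbaabAAbABBA
  sorted[8] = aabAAbABBABab$aabb
  sorted[9] = aabbaabAAbABBABab$
  sorted[10] = ab$aabbaabAAbABBAB
  sorted[11] = abAAbABBABab$aabba
  sorted[12] = abbaabAAbABBABab$a
  sorted[13] = b$aabbaabAAbABBABa
  sorted[14] = bAAbABBABab$aabbaa
  sorted[15] = bABBABab$aabbaabAA
  sorted[16] = baabAAbABBABab$aab
  sorted[17] = bbaabAAbABBABab$aa
sorted[14] = bAAbABBABab$aabbaa

Answer: bAAbABBABab$aabbaa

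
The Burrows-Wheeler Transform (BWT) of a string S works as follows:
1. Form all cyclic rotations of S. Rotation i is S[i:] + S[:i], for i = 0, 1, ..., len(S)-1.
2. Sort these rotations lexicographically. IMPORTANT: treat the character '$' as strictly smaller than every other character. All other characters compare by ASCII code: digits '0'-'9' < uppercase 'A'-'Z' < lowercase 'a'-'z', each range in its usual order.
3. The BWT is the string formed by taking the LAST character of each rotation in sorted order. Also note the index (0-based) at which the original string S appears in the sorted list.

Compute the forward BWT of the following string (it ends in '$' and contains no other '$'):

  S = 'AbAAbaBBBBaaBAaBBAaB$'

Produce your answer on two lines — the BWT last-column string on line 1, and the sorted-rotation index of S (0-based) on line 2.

Answer: BbBB$AaBaaaBBBAaAbBAA
4

Derivation:
All 21 rotations (rotation i = S[i:]+S[:i]):
  rot[0] = AbAAbaBBBBaaBAaBBAaB$
  rot[1] = bAAbaBBBBaaBAaBBAaB$A
  rot[2] = AAbaBBBBaaBAaBBAaB$Ab
  rot[3] = AbaBBBBaaBAaBBAaB$AbA
  rot[4] = baBBBBaaBAaBBAaB$AbAA
  rot[5] = aBBBBaaBAaBBAaB$AbAAb
  rot[6] = BBBBaaBAaBBAaB$AbAAba
  rot[7] = BBBaaBAaBBAaB$AbAAbaB
  rot[8] = BBaaBAaBBAaB$AbAAbaBB
  rot[9] = BaaBAaBBAaB$AbAAbaBBB
  rot[10] = aaBAaBBAaB$AbAAbaBBBB
  rot[11] = aBAaBBAaB$AbAAbaBBBBa
  rot[12] = BAaBBAaB$AbAAbaBBBBaa
  rot[13] = AaBBAaB$AbAAbaBBBBaaB
  rot[14] = aBBAaB$AbAAbaBBBBaaBA
  rot[15] = BBAaB$AbAAbaBBBBaaBAa
  rot[16] = BAaB$AbAAbaBBBBaaBAaB
  rot[17] = AaB$AbAAbaBBBBaaBAaBB
  rot[18] = aB$AbAAbaBBBBaaBAaBBA
  rot[19] = B$AbAAbaBBBBaaBAaBBAa
  rot[20] = $AbAAbaBBBBaaBAaBBAaB
Sorted (with $ < everything):
  sorted[0] = $AbAAbaBBBBaaBAaBBAaB  (last char: 'B')
  sorted[1] = AAbaBBBBaaBAaBBAaB$Ab  (last char: 'b')
  sorted[2] = AaB$AbAAbaBBBBaaBAaBB  (last char: 'B')
  sorted[3] = AaBBAaB$AbAAbaBBBBaaB  (last char: 'B')
  sorted[4] = AbAAbaBBBBaaBAaBBAaB$  (last char: '$')
  sorted[5] = AbaBBBBaaBAaBBAaB$AbA  (last char: 'A')
  sorted[6] = B$AbAAbaBBBBaaBAaBBAa  (last char: 'a')
  sorted[7] = BAaB$AbAAbaBBBBaaBAaB  (last char: 'B')
  sorted[8] = BAaBBAaB$AbAAbaBBBBaa  (last char: 'a')
  sorted[9] = BBAaB$AbAAbaBBBBaaBAa  (last char: 'a')
  sorted[10] = BBBBaaBAaBBAaB$AbAAba  (last char: 'a')
  sorted[11] = BBBaaBAaBBAaB$AbAAbaB  (last char: 'B')
  sorted[12] = BBaaBAaBBAaB$AbAAbaBB  (last char: 'B')
  sorted[13] = BaaBAaBBAaB$AbAAbaBBB  (last char: 'B')
  sorted[14] = aB$AbAAbaBBBBaaBAaBBA  (last char: 'A')
  sorted[15] = aBAaBBAaB$AbAAbaBBBBa  (last char: 'a')
  sorted[16] = aBBAaB$AbAAbaBBBBaaBA  (last char: 'A')
  sorted[17] = aBBBBaaBAaBBAaB$AbAAb  (last char: 'b')
  sorted[18] = aaBAaBBAaB$AbAAbaBBBB  (last char: 'B')
  sorted[19] = bAAbaBBBBaaBAaBBAaB$A  (last char: 'A')
  sorted[20] = baBBBBaaBAaBBAaB$AbAA  (last char: 'A')
Last column: BbBB$AaBaaaBBBAaAbBAA
Original string S is at sorted index 4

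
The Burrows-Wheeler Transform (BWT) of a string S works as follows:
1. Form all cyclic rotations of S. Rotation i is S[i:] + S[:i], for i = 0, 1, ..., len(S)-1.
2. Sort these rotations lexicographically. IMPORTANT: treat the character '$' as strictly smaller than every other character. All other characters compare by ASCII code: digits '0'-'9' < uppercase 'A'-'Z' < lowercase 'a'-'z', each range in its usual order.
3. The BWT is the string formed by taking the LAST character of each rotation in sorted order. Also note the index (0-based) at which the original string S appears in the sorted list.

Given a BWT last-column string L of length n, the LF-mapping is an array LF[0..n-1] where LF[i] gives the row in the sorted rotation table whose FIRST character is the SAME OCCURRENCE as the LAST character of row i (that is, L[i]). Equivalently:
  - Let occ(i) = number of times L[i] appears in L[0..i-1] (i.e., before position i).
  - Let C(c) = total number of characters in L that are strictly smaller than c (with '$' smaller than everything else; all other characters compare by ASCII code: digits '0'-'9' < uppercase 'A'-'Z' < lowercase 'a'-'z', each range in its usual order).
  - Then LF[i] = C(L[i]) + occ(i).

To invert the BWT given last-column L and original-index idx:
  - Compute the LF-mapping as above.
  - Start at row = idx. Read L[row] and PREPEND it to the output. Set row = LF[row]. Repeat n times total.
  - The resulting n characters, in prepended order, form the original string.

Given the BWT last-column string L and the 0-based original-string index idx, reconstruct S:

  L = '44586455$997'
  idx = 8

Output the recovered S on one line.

Answer: 79984556544$

Derivation:
LF mapping: 1 2 4 9 7 3 5 6 0 10 11 8
Walk LF starting at row 8, prepending L[row]:
  step 1: row=8, L[8]='$', prepend. Next row=LF[8]=0
  step 2: row=0, L[0]='4', prepend. Next row=LF[0]=1
  step 3: row=1, L[1]='4', prepend. Next row=LF[1]=2
  step 4: row=2, L[2]='5', prepend. Next row=LF[2]=4
  step 5: row=4, L[4]='6', prepend. Next row=LF[4]=7
  step 6: row=7, L[7]='5', prepend. Next row=LF[7]=6
  step 7: row=6, L[6]='5', prepend. Next row=LF[6]=5
  step 8: row=5, L[5]='4', prepend. Next row=LF[5]=3
  step 9: row=3, L[3]='8', prepend. Next row=LF[3]=9
  step 10: row=9, L[9]='9', prepend. Next row=LF[9]=10
  step 11: row=10, L[10]='9', prepend. Next row=LF[10]=11
  step 12: row=11, L[11]='7', prepend. Next row=LF[11]=8
Reversed output: 79984556544$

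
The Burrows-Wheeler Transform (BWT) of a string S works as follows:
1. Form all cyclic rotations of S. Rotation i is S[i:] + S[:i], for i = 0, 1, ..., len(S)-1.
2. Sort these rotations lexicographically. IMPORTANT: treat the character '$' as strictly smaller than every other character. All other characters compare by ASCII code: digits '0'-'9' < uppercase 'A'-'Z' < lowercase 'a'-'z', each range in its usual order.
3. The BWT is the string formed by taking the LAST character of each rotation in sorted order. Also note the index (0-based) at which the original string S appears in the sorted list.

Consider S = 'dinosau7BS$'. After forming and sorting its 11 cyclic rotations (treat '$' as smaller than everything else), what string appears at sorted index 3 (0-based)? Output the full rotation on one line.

All 11 rotations (rotation i = S[i:]+S[:i]):
  rot[0] = dinosau7BS$
  rot[1] = inosau7BS$d
  rot[2] = nosau7BS$di
  rot[3] = osau7BS$din
  rot[4] = sau7BS$dino
  rot[5] = au7BS$dinos
  rot[6] = u7BS$dinosa
  rot[7] = 7BS$dinosau
  rot[8] = BS$dinosau7
  rot[9] = S$dinosau7B
  rot[10] = $dinosau7BS
Sorted (with $ < everything):
  sorted[0] = $dinosau7BS
  sorted[1] = 7BS$dinosau
  sorted[2] = BS$dinosau7
  sorted[3] = S$dinosau7B
  sorted[4] = au7BS$dinos
  sorted[5] = dinosau7BS$
  sorted[6] = inosau7BS$d
  sorted[7] = nosau7BS$di
  sorted[8] = osau7BS$din
  sorted[9] = sau7BS$dino
  sorted[10] = u7BS$dinosa
sorted[3] = S$dinosau7B

Answer: S$dinosau7B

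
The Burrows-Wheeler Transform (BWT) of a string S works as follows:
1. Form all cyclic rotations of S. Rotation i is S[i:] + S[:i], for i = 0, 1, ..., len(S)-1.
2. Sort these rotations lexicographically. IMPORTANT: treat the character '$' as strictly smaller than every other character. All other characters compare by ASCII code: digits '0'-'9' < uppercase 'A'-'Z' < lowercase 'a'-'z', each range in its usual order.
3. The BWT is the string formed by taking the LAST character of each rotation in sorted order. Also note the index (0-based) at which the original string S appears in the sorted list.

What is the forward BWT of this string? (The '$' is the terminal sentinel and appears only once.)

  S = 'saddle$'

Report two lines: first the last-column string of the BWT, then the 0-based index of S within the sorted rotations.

All 7 rotations (rotation i = S[i:]+S[:i]):
  rot[0] = saddle$
  rot[1] = addle$s
  rot[2] = ddle$sa
  rot[3] = dle$sad
  rot[4] = le$sadd
  rot[5] = e$saddl
  rot[6] = $saddle
Sorted (with $ < everything):
  sorted[0] = $saddle  (last char: 'e')
  sorted[1] = addle$s  (last char: 's')
  sorted[2] = ddle$sa  (last char: 'a')
  sorted[3] = dle$sad  (last char: 'd')
  sorted[4] = e$saddl  (last char: 'l')
  sorted[5] = le$sadd  (last char: 'd')
  sorted[6] = saddle$  (last char: '$')
Last column: esadld$
Original string S is at sorted index 6

Answer: esadld$
6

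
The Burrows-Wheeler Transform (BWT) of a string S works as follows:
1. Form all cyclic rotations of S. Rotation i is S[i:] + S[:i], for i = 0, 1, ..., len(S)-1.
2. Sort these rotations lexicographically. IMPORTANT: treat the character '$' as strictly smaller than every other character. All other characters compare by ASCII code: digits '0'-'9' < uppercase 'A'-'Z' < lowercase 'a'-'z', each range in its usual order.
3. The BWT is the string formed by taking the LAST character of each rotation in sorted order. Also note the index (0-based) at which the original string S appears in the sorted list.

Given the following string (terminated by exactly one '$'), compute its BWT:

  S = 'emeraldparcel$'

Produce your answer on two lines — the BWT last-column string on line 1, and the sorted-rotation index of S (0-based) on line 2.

Answer: lrprlc$meaedea
6

Derivation:
All 14 rotations (rotation i = S[i:]+S[:i]):
  rot[0] = emeraldparcel$
  rot[1] = meraldparcel$e
  rot[2] = eraldparcel$em
  rot[3] = raldparcel$eme
  rot[4] = aldparcel$emer
  rot[5] = ldparcel$emera
  rot[6] = dparcel$emeral
  rot[7] = parcel$emerald
  rot[8] = arcel$emeraldp
  rot[9] = rcel$emeraldpa
  rot[10] = cel$emeraldpar
  rot[11] = el$emeraldparc
  rot[12] = l$emeraldparce
  rot[13] = $emeraldparcel
Sorted (with $ < everything):
  sorted[0] = $emeraldparcel  (last char: 'l')
  sorted[1] = aldparcel$emer  (last char: 'r')
  sorted[2] = arcel$emeraldp  (last char: 'p')
  sorted[3] = cel$emeraldpar  (last char: 'r')
  sorted[4] = dparcel$emeral  (last char: 'l')
  sorted[5] = el$emeraldparc  (last char: 'c')
  sorted[6] = emeraldparcel$  (last char: '$')
  sorted[7] = eraldparcel$em  (last char: 'm')
  sorted[8] = l$emeraldparce  (last char: 'e')
  sorted[9] = ldparcel$emera  (last char: 'a')
  sorted[10] = meraldparcel$e  (last char: 'e')
  sorted[11] = parcel$emerald  (last char: 'd')
  sorted[12] = raldparcel$eme  (last char: 'e')
  sorted[13] = rcel$emeraldpa  (last char: 'a')
Last column: lrprlc$meaedea
Original string S is at sorted index 6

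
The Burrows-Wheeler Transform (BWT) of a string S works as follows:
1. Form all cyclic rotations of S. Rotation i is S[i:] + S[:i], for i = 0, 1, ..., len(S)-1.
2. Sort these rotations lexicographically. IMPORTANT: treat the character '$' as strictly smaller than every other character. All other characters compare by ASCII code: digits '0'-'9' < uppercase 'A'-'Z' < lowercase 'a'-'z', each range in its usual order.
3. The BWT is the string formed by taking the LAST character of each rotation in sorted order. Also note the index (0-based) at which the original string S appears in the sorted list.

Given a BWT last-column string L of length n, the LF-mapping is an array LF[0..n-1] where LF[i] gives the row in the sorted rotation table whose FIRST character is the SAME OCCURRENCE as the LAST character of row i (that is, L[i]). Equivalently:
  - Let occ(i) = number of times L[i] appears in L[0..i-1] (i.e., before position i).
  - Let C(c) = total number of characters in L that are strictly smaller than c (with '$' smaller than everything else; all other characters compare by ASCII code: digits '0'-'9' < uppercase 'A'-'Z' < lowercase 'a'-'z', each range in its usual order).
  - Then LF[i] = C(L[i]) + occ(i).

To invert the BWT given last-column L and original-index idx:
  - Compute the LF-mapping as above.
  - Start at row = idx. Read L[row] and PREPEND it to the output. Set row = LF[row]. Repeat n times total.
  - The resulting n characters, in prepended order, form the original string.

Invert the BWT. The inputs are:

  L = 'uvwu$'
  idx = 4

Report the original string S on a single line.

LF mapping: 1 3 4 2 0
Walk LF starting at row 4, prepending L[row]:
  step 1: row=4, L[4]='$', prepend. Next row=LF[4]=0
  step 2: row=0, L[0]='u', prepend. Next row=LF[0]=1
  step 3: row=1, L[1]='v', prepend. Next row=LF[1]=3
  step 4: row=3, L[3]='u', prepend. Next row=LF[3]=2
  step 5: row=2, L[2]='w', prepend. Next row=LF[2]=4
Reversed output: wuvu$

Answer: wuvu$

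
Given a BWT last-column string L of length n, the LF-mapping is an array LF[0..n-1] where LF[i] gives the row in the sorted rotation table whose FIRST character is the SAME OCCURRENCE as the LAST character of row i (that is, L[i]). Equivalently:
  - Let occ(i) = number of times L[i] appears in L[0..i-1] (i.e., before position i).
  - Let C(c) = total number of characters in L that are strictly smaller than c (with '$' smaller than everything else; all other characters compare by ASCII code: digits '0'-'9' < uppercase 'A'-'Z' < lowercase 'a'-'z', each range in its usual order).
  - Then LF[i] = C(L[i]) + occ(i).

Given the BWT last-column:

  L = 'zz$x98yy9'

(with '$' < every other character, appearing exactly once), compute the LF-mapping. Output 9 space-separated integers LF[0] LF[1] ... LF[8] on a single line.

Answer: 7 8 0 4 2 1 5 6 3

Derivation:
Char counts: '$':1, '8':1, '9':2, 'x':1, 'y':2, 'z':2
C (first-col start): C('$')=0, C('8')=1, C('9')=2, C('x')=4, C('y')=5, C('z')=7
L[0]='z': occ=0, LF[0]=C('z')+0=7+0=7
L[1]='z': occ=1, LF[1]=C('z')+1=7+1=8
L[2]='$': occ=0, LF[2]=C('$')+0=0+0=0
L[3]='x': occ=0, LF[3]=C('x')+0=4+0=4
L[4]='9': occ=0, LF[4]=C('9')+0=2+0=2
L[5]='8': occ=0, LF[5]=C('8')+0=1+0=1
L[6]='y': occ=0, LF[6]=C('y')+0=5+0=5
L[7]='y': occ=1, LF[7]=C('y')+1=5+1=6
L[8]='9': occ=1, LF[8]=C('9')+1=2+1=3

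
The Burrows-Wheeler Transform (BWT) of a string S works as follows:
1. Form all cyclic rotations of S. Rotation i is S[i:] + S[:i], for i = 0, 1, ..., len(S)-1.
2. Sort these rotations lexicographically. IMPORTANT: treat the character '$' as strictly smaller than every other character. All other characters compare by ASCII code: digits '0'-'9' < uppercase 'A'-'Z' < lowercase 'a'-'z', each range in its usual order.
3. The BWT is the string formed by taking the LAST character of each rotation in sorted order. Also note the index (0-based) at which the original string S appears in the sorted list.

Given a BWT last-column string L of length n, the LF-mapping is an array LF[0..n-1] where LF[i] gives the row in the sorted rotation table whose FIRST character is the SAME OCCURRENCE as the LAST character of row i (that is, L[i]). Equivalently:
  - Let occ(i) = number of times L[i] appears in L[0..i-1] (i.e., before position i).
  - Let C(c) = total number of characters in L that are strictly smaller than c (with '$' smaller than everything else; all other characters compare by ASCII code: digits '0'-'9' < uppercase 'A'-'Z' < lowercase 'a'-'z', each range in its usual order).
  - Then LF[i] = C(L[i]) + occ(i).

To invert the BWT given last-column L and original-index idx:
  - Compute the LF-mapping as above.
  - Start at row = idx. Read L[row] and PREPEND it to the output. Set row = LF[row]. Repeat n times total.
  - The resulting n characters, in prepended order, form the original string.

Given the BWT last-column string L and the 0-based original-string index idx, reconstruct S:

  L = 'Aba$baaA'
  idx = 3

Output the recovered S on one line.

Answer: aAbaabA$

Derivation:
LF mapping: 1 6 3 0 7 4 5 2
Walk LF starting at row 3, prepending L[row]:
  step 1: row=3, L[3]='$', prepend. Next row=LF[3]=0
  step 2: row=0, L[0]='A', prepend. Next row=LF[0]=1
  step 3: row=1, L[1]='b', prepend. Next row=LF[1]=6
  step 4: row=6, L[6]='a', prepend. Next row=LF[6]=5
  step 5: row=5, L[5]='a', prepend. Next row=LF[5]=4
  step 6: row=4, L[4]='b', prepend. Next row=LF[4]=7
  step 7: row=7, L[7]='A', prepend. Next row=LF[7]=2
  step 8: row=2, L[2]='a', prepend. Next row=LF[2]=3
Reversed output: aAbaabA$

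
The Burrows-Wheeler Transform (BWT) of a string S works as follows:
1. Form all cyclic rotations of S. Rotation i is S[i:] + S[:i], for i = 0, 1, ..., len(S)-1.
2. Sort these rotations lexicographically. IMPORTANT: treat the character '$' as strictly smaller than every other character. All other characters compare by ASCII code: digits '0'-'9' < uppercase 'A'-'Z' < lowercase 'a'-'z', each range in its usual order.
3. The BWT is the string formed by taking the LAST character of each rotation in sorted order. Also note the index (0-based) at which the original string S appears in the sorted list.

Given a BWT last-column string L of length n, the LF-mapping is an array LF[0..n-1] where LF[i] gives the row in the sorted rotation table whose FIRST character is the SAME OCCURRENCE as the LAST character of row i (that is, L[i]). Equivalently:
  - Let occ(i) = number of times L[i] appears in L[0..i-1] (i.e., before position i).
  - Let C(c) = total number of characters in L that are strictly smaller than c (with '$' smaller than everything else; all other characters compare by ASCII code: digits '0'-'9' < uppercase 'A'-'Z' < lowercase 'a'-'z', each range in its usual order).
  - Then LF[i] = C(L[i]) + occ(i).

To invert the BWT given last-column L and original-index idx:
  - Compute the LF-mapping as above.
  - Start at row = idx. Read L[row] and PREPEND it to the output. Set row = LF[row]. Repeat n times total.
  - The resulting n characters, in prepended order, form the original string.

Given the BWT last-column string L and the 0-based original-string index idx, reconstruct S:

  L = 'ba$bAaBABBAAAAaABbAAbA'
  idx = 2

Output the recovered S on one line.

LF mapping: 18 15 0 19 1 16 11 2 12 13 3 4 5 6 17 7 14 20 8 9 21 10
Walk LF starting at row 2, prepending L[row]:
  step 1: row=2, L[2]='$', prepend. Next row=LF[2]=0
  step 2: row=0, L[0]='b', prepend. Next row=LF[0]=18
  step 3: row=18, L[18]='A', prepend. Next row=LF[18]=8
  step 4: row=8, L[8]='B', prepend. Next row=LF[8]=12
  step 5: row=12, L[12]='A', prepend. Next row=LF[12]=5
  step 6: row=5, L[5]='a', prepend. Next row=LF[5]=16
  step 7: row=16, L[16]='B', prepend. Next row=LF[16]=14
  step 8: row=14, L[14]='a', prepend. Next row=LF[14]=17
  step 9: row=17, L[17]='b', prepend. Next row=LF[17]=20
  step 10: row=20, L[20]='b', prepend. Next row=LF[20]=21
  step 11: row=21, L[21]='A', prepend. Next row=LF[21]=10
  step 12: row=10, L[10]='A', prepend. Next row=LF[10]=3
  step 13: row=3, L[3]='b', prepend. Next row=LF[3]=19
  step 14: row=19, L[19]='A', prepend. Next row=LF[19]=9
  step 15: row=9, L[9]='B', prepend. Next row=LF[9]=13
  step 16: row=13, L[13]='A', prepend. Next row=LF[13]=6
  step 17: row=6, L[6]='B', prepend. Next row=LF[6]=11
  step 18: row=11, L[11]='A', prepend. Next row=LF[11]=4
  step 19: row=4, L[4]='A', prepend. Next row=LF[4]=1
  step 20: row=1, L[1]='a', prepend. Next row=LF[1]=15
  step 21: row=15, L[15]='A', prepend. Next row=LF[15]=7
  step 22: row=7, L[7]='A', prepend. Next row=LF[7]=2
Reversed output: AAaAABABAbAAbbaBaABAb$

Answer: AAaAABABAbAAbbaBaABAb$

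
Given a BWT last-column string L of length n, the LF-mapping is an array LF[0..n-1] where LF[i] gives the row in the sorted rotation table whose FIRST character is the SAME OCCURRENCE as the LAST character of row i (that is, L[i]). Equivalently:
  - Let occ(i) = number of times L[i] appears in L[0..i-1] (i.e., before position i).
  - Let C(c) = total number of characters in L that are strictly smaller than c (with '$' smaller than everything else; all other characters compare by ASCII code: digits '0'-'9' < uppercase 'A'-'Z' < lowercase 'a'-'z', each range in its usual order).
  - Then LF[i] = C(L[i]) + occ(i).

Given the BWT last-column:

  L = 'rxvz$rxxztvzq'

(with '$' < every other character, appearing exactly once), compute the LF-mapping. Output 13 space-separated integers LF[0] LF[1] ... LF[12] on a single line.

Answer: 2 7 5 10 0 3 8 9 11 4 6 12 1

Derivation:
Char counts: '$':1, 'q':1, 'r':2, 't':1, 'v':2, 'x':3, 'z':3
C (first-col start): C('$')=0, C('q')=1, C('r')=2, C('t')=4, C('v')=5, C('x')=7, C('z')=10
L[0]='r': occ=0, LF[0]=C('r')+0=2+0=2
L[1]='x': occ=0, LF[1]=C('x')+0=7+0=7
L[2]='v': occ=0, LF[2]=C('v')+0=5+0=5
L[3]='z': occ=0, LF[3]=C('z')+0=10+0=10
L[4]='$': occ=0, LF[4]=C('$')+0=0+0=0
L[5]='r': occ=1, LF[5]=C('r')+1=2+1=3
L[6]='x': occ=1, LF[6]=C('x')+1=7+1=8
L[7]='x': occ=2, LF[7]=C('x')+2=7+2=9
L[8]='z': occ=1, LF[8]=C('z')+1=10+1=11
L[9]='t': occ=0, LF[9]=C('t')+0=4+0=4
L[10]='v': occ=1, LF[10]=C('v')+1=5+1=6
L[11]='z': occ=2, LF[11]=C('z')+2=10+2=12
L[12]='q': occ=0, LF[12]=C('q')+0=1+0=1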